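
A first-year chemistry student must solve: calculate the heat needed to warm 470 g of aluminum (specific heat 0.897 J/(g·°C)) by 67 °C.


q = mcΔT = 470 × 0.897 × 67
= 28246.53 J

28246.53 J


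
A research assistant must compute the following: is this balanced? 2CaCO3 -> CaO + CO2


Equation: 2CaCO3 -> CaO + CO2
Check atoms: C: 2≠1, Ca: 2≠1, O: 6≠3
Not balanced

No, not balanced


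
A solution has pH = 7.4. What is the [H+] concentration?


[H+] = 10^(-pH) = 10^(-7.4)
= 3.98×10^-8 M

3.98×10^-8 M


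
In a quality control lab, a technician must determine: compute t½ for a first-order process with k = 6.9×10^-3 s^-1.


t½ = ln2/k = 0.693147/(6.9×10^-3 s^-1)
= 100.5 s

100.5 s


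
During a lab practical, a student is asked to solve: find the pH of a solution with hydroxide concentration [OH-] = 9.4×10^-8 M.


pOH = -log10([OH-]) = -log10(9.4×10^-8)
= 8 - log10(9.4) = 7.03
pH = 14 - pOH = 14 - 7.03 = 6.97

6.97


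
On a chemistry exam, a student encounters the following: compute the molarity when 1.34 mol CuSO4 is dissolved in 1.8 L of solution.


M = n/V = 1.34/1.8 = 0.744 mol/L

0.744 M


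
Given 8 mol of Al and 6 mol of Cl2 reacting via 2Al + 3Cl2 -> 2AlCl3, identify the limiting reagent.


Mole ratio available / coefficient:
  Al: 8/2 = 4.000
  Cl2: 6/3 = 2.000
Smaller ratio is limiting.

Cl2


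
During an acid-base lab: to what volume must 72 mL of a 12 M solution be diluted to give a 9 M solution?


C1V1 = C2V2
12 × 72 = 9 × V2
V2 = 864/9 = 96.0 mL

96.0 mL


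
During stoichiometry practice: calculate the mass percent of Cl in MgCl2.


M(MgCl2) = 1×24.31 + 2×35.45 = 95.21 g/mol
Mass of Cl = 2 × 35.45 = 70.90 g/mol
% Cl = 70.90/95.21 × 100 = 74.47%

74.47%


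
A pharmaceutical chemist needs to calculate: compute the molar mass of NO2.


M(NO2) = 1×14.01 + 2×16.0
= 14.01 + 32.0
= 46.01 g/mol

46.01 g/mol


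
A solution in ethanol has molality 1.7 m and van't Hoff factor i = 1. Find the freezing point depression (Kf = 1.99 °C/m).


ΔTf = Kf × m × i
= 1.99 × 1.7 × 1
= 3.383 °C

3.383 °C


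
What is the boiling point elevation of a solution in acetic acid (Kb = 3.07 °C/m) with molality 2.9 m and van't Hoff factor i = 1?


ΔTb = Kb × m × i
= 3.07 × 2.9 × 1
= 8.903 °C

8.903 °C


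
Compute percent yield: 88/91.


% yield = actual/theoretical × 100
= 88/91 × 100
= 96.7%

96.7%


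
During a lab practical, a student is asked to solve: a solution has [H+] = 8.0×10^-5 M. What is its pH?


pH = -log10([H+]) = -log10(8.0×10^-5)
= 5 - log10(8.0)
= 5 - 0.9
= 4.1

4.1


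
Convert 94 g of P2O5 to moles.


M(P2O5) = 141.94 g/mol
n = mass/M = 94/141.94 = 0.6623 mol

0.6623 mol


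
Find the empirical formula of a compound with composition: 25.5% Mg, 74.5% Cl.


Assume 100 g sample. Moles of each element:
  Mg: 25.5/24.31 = 1.049 mol
  Cl: 74.5/35.45 = 2.102 mol
Divide by smallest (1.049):
  Mg: 1.049/1.049 = 1.0
  Cl: 2.102/1.049 = 2.0
Empirical formula: MgCl2

MgCl2


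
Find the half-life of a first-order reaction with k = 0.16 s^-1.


t½ = ln2/k = 0.693147/(0.16 s^-1)
= 4.332 s

4.332 s


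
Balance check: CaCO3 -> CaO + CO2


Equation: CaCO3 -> CaO + CO2
Check atoms: C: 1=1, Ca: 1=1, O: 3=3
Balanced

Yes, balanced


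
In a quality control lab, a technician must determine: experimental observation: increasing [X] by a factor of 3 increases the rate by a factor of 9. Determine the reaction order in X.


rate ∝ [X]^n
3^n = 9 → n = 2
Order in X: 2

2


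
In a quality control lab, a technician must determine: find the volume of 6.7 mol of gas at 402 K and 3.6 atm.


PV = nRT  (R = 0.08206 L·atm/(mol·K))
V = nRT/P = 6.7×0.08206×402/3.6
= 61.395 L

61.395 L


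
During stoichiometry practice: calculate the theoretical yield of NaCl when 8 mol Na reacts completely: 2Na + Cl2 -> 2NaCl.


Mole ratio NaCl:Na = 2:2
n(NaCl) = 8 × 2/2 = 8.000 mol
mass = 8.000 × 58.44 = 467.52 g

467.52 g


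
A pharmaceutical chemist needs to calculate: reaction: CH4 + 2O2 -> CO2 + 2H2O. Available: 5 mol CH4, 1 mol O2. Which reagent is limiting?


Mole ratio available / coefficient:
  CH4: 5/1 = 5.000
  O2: 1/2 = 0.500
Smaller ratio is limiting.

O2


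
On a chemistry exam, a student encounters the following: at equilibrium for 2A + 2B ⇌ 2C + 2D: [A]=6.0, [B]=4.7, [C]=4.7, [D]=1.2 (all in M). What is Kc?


Kc = [C]^2[D]^2/([A]^2[B]^2)
= (4.7^2 × 1.2^2)/(6.0^2 × 4.7^2)
= 31.8096/795.24
= 0.04000

0.04000


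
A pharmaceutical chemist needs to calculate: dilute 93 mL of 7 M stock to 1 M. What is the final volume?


C1V1 = C2V2
7 × 93 = 1 × V2
V2 = 651/1 = 651.0 mL

651.0 mL


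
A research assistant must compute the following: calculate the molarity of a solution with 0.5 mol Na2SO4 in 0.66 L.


M = n/V = 0.5/0.66 = 0.758 mol/L

0.758 M


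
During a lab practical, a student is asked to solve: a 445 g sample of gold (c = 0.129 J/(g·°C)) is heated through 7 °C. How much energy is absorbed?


q = mcΔT = 445 × 0.129 × 7
= 401.84 J

401.84 J


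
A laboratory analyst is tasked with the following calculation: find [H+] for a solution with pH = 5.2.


[H+] = 10^(-pH) = 10^(-5.2)
= 6.31×10^-6 M

6.31×10^-6 M


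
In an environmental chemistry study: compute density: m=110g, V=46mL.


ρ = mass/volume
= 110/46
= 2.391 g/mL

2.391 g/mL


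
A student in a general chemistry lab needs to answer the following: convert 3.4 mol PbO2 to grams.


M(PbO2) = 239.2 g/mol
mass = n × M = 3.4 × 239.2 = 813.28 g

813.28 g


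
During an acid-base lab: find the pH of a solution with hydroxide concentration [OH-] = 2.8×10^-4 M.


pOH = -log10([OH-]) = -log10(2.8×10^-4)
= 4 - log10(2.8) = 3.55
pH = 14 - pOH = 14 - 3.55 = 10.45

10.45


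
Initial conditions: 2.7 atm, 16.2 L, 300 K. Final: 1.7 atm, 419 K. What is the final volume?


P1V1/T1 = P2V2/T2
V2 = P1V1T2/(T1P2)
= 2.7×16.2×419/(300×1.7)
= 35.935 L

35.935 L


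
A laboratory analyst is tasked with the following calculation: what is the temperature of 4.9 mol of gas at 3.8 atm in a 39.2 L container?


PV = nRT  (R = 0.08206 L·atm/(mol·K))
T = PV/(nR) = 3.8×39.2/(4.9×0.08206)
= 148.96/0.402094
= 370.46 K

370.46 K


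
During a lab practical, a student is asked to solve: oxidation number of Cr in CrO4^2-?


x + 4(-2) = -2, so x = +6
Oxidation number: +6

+6


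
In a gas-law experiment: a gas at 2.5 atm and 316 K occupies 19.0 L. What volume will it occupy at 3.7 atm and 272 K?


P1V1/T1 = P2V2/T2
V2 = P1V1T2/(T1P2)
= 2.5×19.0×272/(316×3.7)
= 11.05 L

11.05 L


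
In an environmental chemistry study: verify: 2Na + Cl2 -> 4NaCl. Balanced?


Equation: 2Na + Cl2 -> 4NaCl
Check atoms: Cl: 2≠4, Na: 2≠4
Not balanced

No, not balanced


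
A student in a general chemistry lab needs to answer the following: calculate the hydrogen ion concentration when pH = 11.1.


[H+] = 10^(-pH) = 10^(-11.1)
= 7.94×10^-12 M

7.94×10^-12 M


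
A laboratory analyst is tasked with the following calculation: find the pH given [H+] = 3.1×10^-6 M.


pH = -log10([H+]) = -log10(3.1×10^-6)
= 6 - log10(3.1)
= 6 - 0.49
= 5.51

5.51


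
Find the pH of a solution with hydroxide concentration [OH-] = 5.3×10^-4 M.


pOH = -log10([OH-]) = -log10(5.3×10^-4)
= 4 - log10(5.3) = 3.28
pH = 14 - pOH = 14 - 3.28 = 10.72

10.72


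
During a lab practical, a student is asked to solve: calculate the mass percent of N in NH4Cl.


M(NH4Cl) = 1×14.01 + 4×1.008 + 1×35.45 = 53.492 g/mol
Mass of N = 1 × 14.01 = 14.01 g/mol
% N = 14.01/53.492 × 100 = 26.19%

26.19%


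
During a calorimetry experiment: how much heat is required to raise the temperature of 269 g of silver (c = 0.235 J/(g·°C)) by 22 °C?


q = mcΔT = 269 × 0.235 × 22
= 1390.73 J

1390.73 J


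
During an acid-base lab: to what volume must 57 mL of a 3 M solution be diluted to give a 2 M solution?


C1V1 = C2V2
3 × 57 = 2 × V2
V2 = 171/2 = 85.5 mL

85.5 mL


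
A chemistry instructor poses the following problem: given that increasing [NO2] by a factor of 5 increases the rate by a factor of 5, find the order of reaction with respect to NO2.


rate ∝ [NO2]^n
5^n = 5 → n = 1
Order in NO2: 1

1


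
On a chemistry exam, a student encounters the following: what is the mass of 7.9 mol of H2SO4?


M(H2SO4) = 98.09 g/mol
mass = n × M = 7.9 × 98.09 = 774.91 g

774.91 g


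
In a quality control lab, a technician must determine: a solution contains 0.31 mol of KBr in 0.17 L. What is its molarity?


M = n/V = 0.31/0.17 = 1.824 mol/L

1.824 M


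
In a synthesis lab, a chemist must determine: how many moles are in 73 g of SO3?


M(SO3) = 80.07 g/mol
n = mass/M = 73/80.07 = 0.9117 mol

0.9117 mol


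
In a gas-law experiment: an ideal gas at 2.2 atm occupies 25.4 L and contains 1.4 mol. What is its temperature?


PV = nRT  (R = 0.08206 L·atm/(mol·K))
T = PV/(nR) = 2.2×25.4/(1.4×0.08206)
= 55.88/0.114884
= 486.40 K

486.40 K


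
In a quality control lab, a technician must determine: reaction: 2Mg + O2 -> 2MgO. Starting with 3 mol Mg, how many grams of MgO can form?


Mole ratio MgO:Mg = 2:2
n(MgO) = 3 × 2/2 = 3.000 mol
mass = 3.000 × 40.31 = 120.93 g

120.93 g


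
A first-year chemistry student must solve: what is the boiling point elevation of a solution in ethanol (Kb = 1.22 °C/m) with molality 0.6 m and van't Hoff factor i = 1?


ΔTb = Kb × m × i
= 1.22 × 0.6 × 1
= 0.732 °C

0.732 °C


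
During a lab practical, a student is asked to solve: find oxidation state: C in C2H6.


2x + 6(+1) = 0, so x = -3
Oxidation number: -3

-3


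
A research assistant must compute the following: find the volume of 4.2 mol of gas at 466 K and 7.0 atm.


PV = nRT  (R = 0.08206 L·atm/(mol·K))
V = nRT/P = 4.2×0.08206×466/7.0
= 22.944 L

22.944 L


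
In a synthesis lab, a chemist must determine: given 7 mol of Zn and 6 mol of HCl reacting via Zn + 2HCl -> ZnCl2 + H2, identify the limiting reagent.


Mole ratio available / coefficient:
  Zn: 7/1 = 7.000
  HCl: 6/2 = 3.000
Smaller ratio is limiting.

HCl


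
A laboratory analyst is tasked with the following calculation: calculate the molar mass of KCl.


M(KCl) = 1×39.1 + 1×35.45
= 39.1 + 35.45
= 74.55 g/mol

74.55 g/mol


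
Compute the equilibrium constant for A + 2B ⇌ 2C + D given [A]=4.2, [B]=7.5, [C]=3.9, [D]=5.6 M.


Kc = [C]^2[D]/([A][B]^2)
= (3.9^2 × 5.6^1)/(4.2^1 × 7.5^2)
= 85.176/236.25
= 0.3605

0.3605


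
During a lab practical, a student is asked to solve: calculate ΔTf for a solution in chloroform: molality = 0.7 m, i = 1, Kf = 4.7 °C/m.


ΔTf = Kf × m × i
= 4.7 × 0.7 × 1
= 3.29 °C

3.29 °C


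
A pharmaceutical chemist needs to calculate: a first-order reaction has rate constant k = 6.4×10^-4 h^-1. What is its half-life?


t½ = ln2/k = 0.693147/(6.4×10^-4 h^-1)
= 1083 h

1083 h


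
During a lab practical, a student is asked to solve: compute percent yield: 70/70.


% yield = actual/theoretical × 100
= 70/70 × 100
= 100.0%

100.0%


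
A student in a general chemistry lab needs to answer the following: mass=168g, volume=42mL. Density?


ρ = mass/volume
= 168/42
= 4.0 g/mL

4.0 g/mL


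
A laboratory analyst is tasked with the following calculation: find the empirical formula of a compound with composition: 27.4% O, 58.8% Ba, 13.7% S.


Assume 100 g sample. Moles of each element:
  O: 27.4/16.0 = 1.712 mol
  Ba: 58.8/137.33 = 0.428 mol
  S: 13.7/32.07 = 0.427 mol
Divide by smallest (0.427):
  O: 1.712/0.427 = 4.01
  Ba: 0.428/0.427 = 1.0
  S: 0.427/0.427 = 1.0
Empirical formula: BaSO4

BaSO4


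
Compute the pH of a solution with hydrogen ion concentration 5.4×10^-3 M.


pH = -log10([H+]) = -log10(5.4×10^-3)
= 3 - log10(5.4)
= 3 - 0.73
= 2.27

2.27


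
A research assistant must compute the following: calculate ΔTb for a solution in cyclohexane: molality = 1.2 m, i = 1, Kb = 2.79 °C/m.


ΔTb = Kb × m × i
= 2.79 × 1.2 × 1
= 3.348 °C

3.348 °C


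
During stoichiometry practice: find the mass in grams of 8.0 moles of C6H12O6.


M(C6H12O6) = 180.16 g/mol
mass = n × M = 8.0 × 180.16 = 1441.28 g

1441.28 g


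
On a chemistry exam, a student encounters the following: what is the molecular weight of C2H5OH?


M(C2H5OH) = 2×12.01 + 6×1.008 + 1×16.0
= 24.02 + 6.05 + 16.0
= 46.07 g/mol

46.07 g/mol


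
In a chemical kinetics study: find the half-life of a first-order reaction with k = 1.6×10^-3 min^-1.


t½ = ln2/k = 0.693147/(1.6×10^-3 min^-1)
= 433.2 min

433.2 min


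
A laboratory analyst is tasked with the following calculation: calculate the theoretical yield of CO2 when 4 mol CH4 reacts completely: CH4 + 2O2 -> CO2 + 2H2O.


Mole ratio CO2:CH4 = 1:1
n(CO2) = 4 × 1/1 = 4.000 mol
mass = 4.000 × 44.01 = 176.04 g

176.04 g


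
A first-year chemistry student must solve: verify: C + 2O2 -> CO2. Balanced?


Equation: C + 2O2 -> CO2
Check atoms: C: 1=1, O: 4≠2
Not balanced

No, not balanced


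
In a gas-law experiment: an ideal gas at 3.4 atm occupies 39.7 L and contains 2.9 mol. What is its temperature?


PV = nRT  (R = 0.08206 L·atm/(mol·K))
T = PV/(nR) = 3.4×39.7/(2.9×0.08206)
= 134.98/0.237974
= 567.20 K

567.20 K


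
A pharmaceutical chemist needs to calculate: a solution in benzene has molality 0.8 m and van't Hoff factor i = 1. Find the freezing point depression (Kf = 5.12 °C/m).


ΔTf = Kf × m × i
= 5.12 × 0.8 × 1
= 4.096 °C

4.096 °C


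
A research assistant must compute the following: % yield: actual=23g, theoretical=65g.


% yield = actual/theoretical × 100
= 23/65 × 100
= 35.38%

35.38%


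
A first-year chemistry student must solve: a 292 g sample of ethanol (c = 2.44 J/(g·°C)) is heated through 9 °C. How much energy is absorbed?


q = mcΔT = 292 × 2.44 × 9
= 6412.32 J

6412.32 J


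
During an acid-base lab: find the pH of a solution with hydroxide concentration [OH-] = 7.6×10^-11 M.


pOH = -log10([OH-]) = -log10(7.6×10^-11)
= 11 - log10(7.6) = 10.12
pH = 14 - pOH = 14 - 10.12 = 3.88

3.88


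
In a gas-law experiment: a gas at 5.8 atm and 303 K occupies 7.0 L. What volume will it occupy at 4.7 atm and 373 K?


P1V1/T1 = P2V2/T2
V2 = P1V1T2/(T1P2)
= 5.8×7.0×373/(303×4.7)
= 10.634 L

10.634 L


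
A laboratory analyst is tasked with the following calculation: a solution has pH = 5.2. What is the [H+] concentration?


[H+] = 10^(-pH) = 10^(-5.2)
= 6.31×10^-6 M

6.31×10^-6 M


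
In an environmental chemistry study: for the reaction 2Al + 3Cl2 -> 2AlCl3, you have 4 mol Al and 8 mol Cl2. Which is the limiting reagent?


Mole ratio available / coefficient:
  Al: 4/2 = 2.000
  Cl2: 8/3 = 2.667
Smaller ratio is limiting.

Al


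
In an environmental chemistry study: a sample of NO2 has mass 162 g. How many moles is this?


M(NO2) = 46.01 g/mol
n = mass/M = 162/46.01 = 3.521 mol

3.521 mol


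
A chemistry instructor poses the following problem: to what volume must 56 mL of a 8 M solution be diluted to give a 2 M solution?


C1V1 = C2V2
8 × 56 = 2 × V2
V2 = 448/2 = 224.0 mL

224.0 mL


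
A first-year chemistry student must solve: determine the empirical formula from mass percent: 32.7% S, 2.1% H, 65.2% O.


Assume 100 g sample. Moles of each element:
  S: 32.7/32.07 = 1.02 mol
  H: 2.1/1.008 = 2.083 mol
  O: 65.2/16.0 = 4.075 mol
Divide by smallest (1.02):
  S: 1.02/1.02 = 1.0
  H: 2.083/1.02 = 2.04
  O: 4.075/1.02 = 4.0
Empirical formula: H2SO4

H2SO4


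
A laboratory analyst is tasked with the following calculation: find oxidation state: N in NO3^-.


x + 3(-2) = -1, so x = +5
Oxidation number: +5

+5


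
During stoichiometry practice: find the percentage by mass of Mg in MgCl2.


M(MgCl2) = 1×24.31 + 2×35.45 = 95.21 g/mol
Mass of Mg = 1 × 24.31 = 24.31 g/mol
% Mg = 24.31/95.21 × 100 = 25.53%

25.53%


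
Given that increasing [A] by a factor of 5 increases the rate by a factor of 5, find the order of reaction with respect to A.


rate ∝ [A]^n
5^n = 5 → n = 1
Order in A: 1

1


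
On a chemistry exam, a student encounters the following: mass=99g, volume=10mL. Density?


ρ = mass/volume
= 99/10
= 9.9 g/mL

9.9 g/mL


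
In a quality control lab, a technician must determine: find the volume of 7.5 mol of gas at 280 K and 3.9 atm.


PV = nRT  (R = 0.08206 L·atm/(mol·K))
V = nRT/P = 7.5×0.08206×280/3.9
= 44.186 L

44.186 L


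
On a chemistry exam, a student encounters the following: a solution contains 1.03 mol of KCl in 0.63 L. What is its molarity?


M = n/V = 1.03/0.63 = 1.635 mol/L

1.635 M


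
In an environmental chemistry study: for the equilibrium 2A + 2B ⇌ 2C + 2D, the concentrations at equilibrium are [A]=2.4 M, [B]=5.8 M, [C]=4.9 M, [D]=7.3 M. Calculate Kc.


Kc = [C]^2[D]^2/([A]^2[B]^2)
= (4.9^2 × 7.3^2)/(2.4^2 × 5.8^2)
= 1279.4929/193.7664
= 6.603

6.603


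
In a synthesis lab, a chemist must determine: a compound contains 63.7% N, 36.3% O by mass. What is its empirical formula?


Assume 100 g sample. Moles of each element:
  N: 63.7/14.01 = 4.547 mol
  O: 36.3/16.0 = 2.269 mol
Divide by smallest (2.269):
  N: 4.547/2.269 = 2.0
  O: 2.269/2.269 = 1.0
Empirical formula: N2O

N2O


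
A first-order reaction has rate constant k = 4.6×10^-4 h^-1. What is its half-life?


t½ = ln2/k = 0.693147/(4.6×10^-4 h^-1)
= 1507 h

1507 h


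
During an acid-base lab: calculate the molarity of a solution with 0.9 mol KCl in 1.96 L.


M = n/V = 0.9/1.96 = 0.459 mol/L

0.459 M


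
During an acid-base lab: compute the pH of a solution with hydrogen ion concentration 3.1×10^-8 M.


pH = -log10([H+]) = -log10(3.1×10^-8)
= 8 - log10(3.1)
= 8 - 0.49
= 7.51

7.51


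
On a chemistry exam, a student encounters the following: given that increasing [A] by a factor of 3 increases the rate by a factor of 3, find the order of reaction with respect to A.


rate ∝ [A]^n
3^n = 3 → n = 1
Order in A: 1

1


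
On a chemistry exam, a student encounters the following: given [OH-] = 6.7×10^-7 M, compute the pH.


pOH = -log10([OH-]) = -log10(6.7×10^-7)
= 7 - log10(6.7) = 6.17
pH = 14 - pOH = 14 - 6.17 = 7.83

7.83


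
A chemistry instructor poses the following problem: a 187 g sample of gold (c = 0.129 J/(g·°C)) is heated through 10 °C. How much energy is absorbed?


q = mcΔT = 187 × 0.129 × 10
= 241.23 J

241.23 J


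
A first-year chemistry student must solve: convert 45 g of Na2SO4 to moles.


M(Na2SO4) = 142.05 g/mol
n = mass/M = 45/142.05 = 0.3168 mol

0.3168 mol


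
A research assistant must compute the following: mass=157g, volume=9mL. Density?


ρ = mass/volume
= 157/9
= 17.444 g/mL

17.444 g/mL


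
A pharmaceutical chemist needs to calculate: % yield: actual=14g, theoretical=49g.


% yield = actual/theoretical × 100
= 14/49 × 100
= 28.57%

28.57%


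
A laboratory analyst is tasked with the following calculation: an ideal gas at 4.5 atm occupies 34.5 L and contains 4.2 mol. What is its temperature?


PV = nRT  (R = 0.08206 L·atm/(mol·K))
T = PV/(nR) = 4.5×34.5/(4.2×0.08206)
= 155.25/0.344652
= 450.45 K

450.45 K


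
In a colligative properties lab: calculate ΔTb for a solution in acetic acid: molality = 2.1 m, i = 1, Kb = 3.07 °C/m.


ΔTb = Kb × m × i
= 3.07 × 2.1 × 1
= 6.447 °C

6.447 °C


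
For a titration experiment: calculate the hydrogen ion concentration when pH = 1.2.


[H+] = 10^(-pH) = 10^(-1.2)
= 6.31×10^-2 M

6.31×10^-2 M


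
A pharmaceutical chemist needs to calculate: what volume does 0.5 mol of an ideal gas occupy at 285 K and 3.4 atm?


PV = nRT  (R = 0.08206 L·atm/(mol·K))
V = nRT/P = 0.5×0.08206×285/3.4
= 3.439 L

3.439 L


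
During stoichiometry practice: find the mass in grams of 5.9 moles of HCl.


M(HCl) = 36.46 g/mol
mass = n × M = 5.9 × 36.46 = 215.11 g

215.11 g


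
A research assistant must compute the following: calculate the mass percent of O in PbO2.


M(PbO2) = 1×207.2 + 2×16.0 = 239.20 g/mol
Mass of O = 2 × 16.0 = 32.00 g/mol
% O = 32.00/239.20 × 100 = 13.38%

13.38%


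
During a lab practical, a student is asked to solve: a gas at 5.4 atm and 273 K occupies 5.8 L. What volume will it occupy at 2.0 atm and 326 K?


P1V1/T1 = P2V2/T2
V2 = P1V1T2/(T1P2)
= 5.4×5.8×326/(273×2.0)
= 18.7 L

18.7 L


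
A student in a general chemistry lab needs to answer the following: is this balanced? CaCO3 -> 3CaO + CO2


Equation: CaCO3 -> 3CaO + CO2
Check atoms: C: 1=1, Ca: 1≠3, O: 3≠5
Not balanced

No, not balanced


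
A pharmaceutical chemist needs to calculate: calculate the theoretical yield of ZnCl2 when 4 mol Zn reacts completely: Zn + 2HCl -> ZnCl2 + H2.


Mole ratio ZnCl2:Zn = 1:1
n(ZnCl2) = 4 × 1/1 = 4.000 mol
mass = 4.000 × 136.28 = 545.12 g

545.12 g


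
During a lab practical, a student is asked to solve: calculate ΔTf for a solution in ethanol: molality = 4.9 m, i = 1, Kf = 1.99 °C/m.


ΔTf = Kf × m × i
= 1.99 × 4.9 × 1
= 9.751 °C

9.751 °C


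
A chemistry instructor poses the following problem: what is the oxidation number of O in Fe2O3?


O is usually -2
Oxidation number: -2

-2


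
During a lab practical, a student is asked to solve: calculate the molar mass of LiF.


M(LiF) = 1×6.94 + 1×19.0
= 6.94 + 19.0
= 25.94 g/mol

25.94 g/mol


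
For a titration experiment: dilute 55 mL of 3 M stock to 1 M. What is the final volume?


C1V1 = C2V2
3 × 55 = 1 × V2
V2 = 165/1 = 165.0 mL

165.0 mL


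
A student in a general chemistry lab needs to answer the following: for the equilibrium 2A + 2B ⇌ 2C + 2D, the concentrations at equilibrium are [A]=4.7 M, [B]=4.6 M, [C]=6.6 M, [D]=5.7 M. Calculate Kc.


Kc = [C]^2[D]^2/([A]^2[B]^2)
= (6.6^2 × 5.7^2)/(4.7^2 × 4.6^2)
= 1415.2644/467.4244
= 3.028

3.028


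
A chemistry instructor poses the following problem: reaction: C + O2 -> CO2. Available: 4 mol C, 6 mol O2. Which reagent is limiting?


Mole ratio available / coefficient:
  C: 4/1 = 4.000
  O2: 6/1 = 6.000
Smaller ratio is limiting.

C


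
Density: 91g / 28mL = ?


ρ = mass/volume
= 91/28
= 3.25 g/mL

3.25 g/mL


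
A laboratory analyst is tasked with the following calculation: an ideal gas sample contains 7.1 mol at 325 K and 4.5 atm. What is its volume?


PV = nRT  (R = 0.08206 L·atm/(mol·K))
V = nRT/P = 7.1×0.08206×325/4.5
= 42.079 L

42.079 L


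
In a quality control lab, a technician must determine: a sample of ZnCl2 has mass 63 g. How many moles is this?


M(ZnCl2) = 136.28 g/mol
n = mass/M = 63/136.28 = 0.4623 mol

0.4623 mol


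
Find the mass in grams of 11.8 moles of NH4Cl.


M(NH4Cl) = 53.49 g/mol
mass = n × M = 11.8 × 53.49 = 631.18 g

631.18 g


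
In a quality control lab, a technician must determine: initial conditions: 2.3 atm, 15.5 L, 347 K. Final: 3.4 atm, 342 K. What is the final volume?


P1V1/T1 = P2V2/T2
V2 = P1V1T2/(T1P2)
= 2.3×15.5×342/(347×3.4)
= 10.334 L

10.334 L


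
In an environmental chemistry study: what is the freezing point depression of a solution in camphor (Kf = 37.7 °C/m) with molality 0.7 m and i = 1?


ΔTf = Kf × m × i
= 37.7 × 0.7 × 1
= 26.39 °C

26.39 °C


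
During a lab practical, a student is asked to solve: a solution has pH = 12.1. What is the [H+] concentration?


[H+] = 10^(-pH) = 10^(-12.1)
= 7.94×10^-13 M

7.94×10^-13 M


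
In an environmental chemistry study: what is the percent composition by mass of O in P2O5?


M(P2O5) = 2×30.97 + 5×16.0 = 141.94 g/mol
Mass of O = 5 × 16.0 = 80.00 g/mol
% O = 80.00/141.94 × 100 = 56.36%

56.36%


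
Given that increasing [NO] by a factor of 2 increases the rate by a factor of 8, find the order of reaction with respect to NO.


rate ∝ [NO]^n
2^n = 8 → n = 3
Order in NO: 3

3


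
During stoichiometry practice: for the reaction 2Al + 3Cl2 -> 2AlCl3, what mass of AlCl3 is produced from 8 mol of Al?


Mole ratio AlCl3:Al = 2:2
n(AlCl3) = 8 × 2/2 = 8.000 mol
mass = 8.000 × 133.33 = 1066.64 g

1066.64 g


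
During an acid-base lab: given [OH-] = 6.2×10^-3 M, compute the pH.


pOH = -log10([OH-]) = -log10(6.2×10^-3)
= 3 - log10(6.2) = 2.21
pH = 14 - pOH = 14 - 2.21 = 11.79

11.79


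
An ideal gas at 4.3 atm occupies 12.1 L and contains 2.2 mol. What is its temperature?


PV = nRT  (R = 0.08206 L·atm/(mol·K))
T = PV/(nR) = 4.3×12.1/(2.2×0.08206)
= 52.03/0.180532
= 288.20 K

288.20 K


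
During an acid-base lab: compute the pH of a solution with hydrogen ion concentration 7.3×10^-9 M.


pH = -log10([H+]) = -log10(7.3×10^-9)
= 9 - log10(7.3)
= 9 - 0.86
= 8.14

8.14


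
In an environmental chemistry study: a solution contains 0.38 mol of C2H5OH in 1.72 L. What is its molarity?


M = n/V = 0.38/1.72 = 0.221 mol/L

0.221 M


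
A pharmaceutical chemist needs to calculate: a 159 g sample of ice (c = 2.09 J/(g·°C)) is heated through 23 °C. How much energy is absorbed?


q = mcΔT = 159 × 2.09 × 23
= 7643.13 J

7643.13 J


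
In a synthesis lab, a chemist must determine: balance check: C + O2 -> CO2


Equation: C + O2 -> CO2
Check atoms: C: 1=1, O: 2=2
Balanced

Yes, balanced


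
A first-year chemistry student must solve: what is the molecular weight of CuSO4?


M(CuSO4) = 1×63.55 + 1×32.07 + 4×16.0
= 63.55 + 32.07 + 64.0
= 159.62 g/mol

159.62 g/mol


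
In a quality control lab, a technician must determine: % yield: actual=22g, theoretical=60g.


% yield = actual/theoretical × 100
= 22/60 × 100
= 36.67%

36.67%


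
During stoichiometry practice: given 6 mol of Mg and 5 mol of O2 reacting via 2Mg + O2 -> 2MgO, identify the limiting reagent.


Mole ratio available / coefficient:
  Mg: 6/2 = 3.000
  O2: 5/1 = 5.000
Smaller ratio is limiting.

Mg


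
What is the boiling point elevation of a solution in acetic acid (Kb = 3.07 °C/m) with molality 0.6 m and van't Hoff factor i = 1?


ΔTb = Kb × m × i
= 3.07 × 0.6 × 1
= 1.842 °C

1.842 °C


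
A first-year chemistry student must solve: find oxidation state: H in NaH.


H with a metal (hydride): -1
Oxidation number: -1

-1


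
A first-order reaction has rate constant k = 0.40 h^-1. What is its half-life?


t½ = ln2/k = 0.693147/(0.40 h^-1)
= 1.733 h

1.733 h


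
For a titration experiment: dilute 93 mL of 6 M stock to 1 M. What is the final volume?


C1V1 = C2V2
6 × 93 = 1 × V2
V2 = 558/1 = 558.0 mL

558.0 mL


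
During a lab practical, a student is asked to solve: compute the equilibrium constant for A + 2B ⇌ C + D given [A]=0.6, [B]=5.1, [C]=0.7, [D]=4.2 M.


Kc = [C][D]/([A][B]^2)
= (0.7^1 × 4.2^1)/(0.6^1 × 5.1^2)
= 2.94/15.606
= 0.1884

0.1884


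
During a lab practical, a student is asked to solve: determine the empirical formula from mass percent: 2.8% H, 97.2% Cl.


Assume 100 g sample. Moles of each element:
  H: 2.8/1.008 = 2.778 mol
  Cl: 97.2/35.45 = 2.742 mol
Divide by smallest (2.742):
  H: 2.778/2.742 = 1.01
  Cl: 2.742/2.742 = 1.0
Empirical formula: HCl

HCl


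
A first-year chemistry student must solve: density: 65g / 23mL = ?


ρ = mass/volume
= 65/23
= 2.826 g/mL

2.826 g/mL


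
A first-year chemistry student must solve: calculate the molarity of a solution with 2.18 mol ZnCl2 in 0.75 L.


M = n/V = 2.18/0.75 = 2.907 mol/L

2.907 M


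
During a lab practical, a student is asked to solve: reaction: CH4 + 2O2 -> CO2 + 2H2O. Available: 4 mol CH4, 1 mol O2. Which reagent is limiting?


Mole ratio available / coefficient:
  CH4: 4/1 = 4.000
  O2: 1/2 = 0.500
Smaller ratio is limiting.

O2


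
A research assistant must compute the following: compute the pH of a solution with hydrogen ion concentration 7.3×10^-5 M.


pH = -log10([H+]) = -log10(7.3×10^-5)
= 5 - log10(7.3)
= 5 - 0.86
= 4.14

4.14


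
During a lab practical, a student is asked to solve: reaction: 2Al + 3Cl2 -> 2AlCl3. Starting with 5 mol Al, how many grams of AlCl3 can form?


Mole ratio AlCl3:Al = 2:2
n(AlCl3) = 5 × 2/2 = 5.000 mol
mass = 5.000 × 133.33 = 666.65 g

666.65 g


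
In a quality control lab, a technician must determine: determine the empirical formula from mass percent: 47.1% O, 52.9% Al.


Assume 100 g sample. Moles of each element:
  O: 47.1/16.0 = 2.944 mol
  Al: 52.9/26.98 = 1.961 mol
Divide by smallest (1.961):
  O: 2.944/1.961 = 1.5
  Al: 1.961/1.961 = 1.0
Multiply all ratios by 2 to obtain whole numbers.
Empirical formula: Al2O3

Al2O3


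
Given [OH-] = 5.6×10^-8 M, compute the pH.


pOH = -log10([OH-]) = -log10(5.6×10^-8)
= 8 - log10(5.6) = 7.25
pH = 14 - pOH = 14 - 7.25 = 6.75

6.75


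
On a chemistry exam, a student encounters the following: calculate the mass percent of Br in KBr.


M(KBr) = 1×39.1 + 1×79.9 = 119.00 g/mol
Mass of Br = 1 × 79.9 = 79.90 g/mol
% Br = 79.90/119.00 × 100 = 67.14%

67.14%


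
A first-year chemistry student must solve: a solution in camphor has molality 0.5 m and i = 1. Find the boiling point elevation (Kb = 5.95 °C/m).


ΔTb = Kb × m × i
= 5.95 × 0.5 × 1
= 2.975 °C

2.975 °C


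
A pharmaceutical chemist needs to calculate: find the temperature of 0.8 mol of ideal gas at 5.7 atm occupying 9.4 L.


PV = nRT  (R = 0.08206 L·atm/(mol·K))
T = PV/(nR) = 5.7×9.4/(0.8×0.08206)
= 53.58/0.065648
= 816.17 K

816.17 K


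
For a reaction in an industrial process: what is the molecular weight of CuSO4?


M(CuSO4) = 1×63.55 + 1×32.07 + 4×16.0
= 63.55 + 32.07 + 64.0
= 159.62 g/mol

159.62 g/mol


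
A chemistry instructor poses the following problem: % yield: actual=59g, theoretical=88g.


% yield = actual/theoretical × 100
= 59/88 × 100
= 67.05%

67.05%


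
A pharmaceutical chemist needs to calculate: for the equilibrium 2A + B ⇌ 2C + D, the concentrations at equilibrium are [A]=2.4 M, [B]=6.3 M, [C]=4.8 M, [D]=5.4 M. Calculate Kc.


Kc = [C]^2[D]/([A]^2[B])
= (4.8^2 × 5.4^1)/(2.4^2 × 6.3^1)
= 124.416/36.288
= 3.429

3.429


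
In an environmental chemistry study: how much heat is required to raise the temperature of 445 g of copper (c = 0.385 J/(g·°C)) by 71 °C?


q = mcΔT = 445 × 0.385 × 71
= 12164.08 J

12164.08 J


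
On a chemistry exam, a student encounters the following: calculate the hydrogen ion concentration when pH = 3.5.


[H+] = 10^(-pH) = 10^(-3.5)
= 3.16×10^-4 M

3.16×10^-4 M


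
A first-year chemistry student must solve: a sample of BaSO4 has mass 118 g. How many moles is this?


M(BaSO4) = 233.4 g/mol
n = mass/M = 118/233.4 = 0.5056 mol

0.5056 mol


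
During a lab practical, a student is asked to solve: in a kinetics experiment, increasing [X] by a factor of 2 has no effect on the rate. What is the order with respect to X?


rate ∝ [X]^n
rate ∝ [X]^0
Order in X: 0

0


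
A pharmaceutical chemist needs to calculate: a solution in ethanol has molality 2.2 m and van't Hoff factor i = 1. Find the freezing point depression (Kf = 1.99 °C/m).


ΔTf = Kf × m × i
= 1.99 × 2.2 × 1
= 4.378 °C

4.378 °C


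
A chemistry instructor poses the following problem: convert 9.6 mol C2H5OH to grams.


M(C2H5OH) = 46.07 g/mol
mass = n × M = 9.6 × 46.07 = 442.27 g

442.27 g


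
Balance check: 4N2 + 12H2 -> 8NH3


Equation: 4N2 + 12H2 -> 8NH3
Check atoms: H: 24=24, N: 8=8
Balanced

Yes, balanced


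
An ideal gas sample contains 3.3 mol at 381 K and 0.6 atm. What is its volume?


PV = nRT  (R = 0.08206 L·atm/(mol·K))
V = nRT/P = 3.3×0.08206×381/0.6
= 171.957 L

171.957 L


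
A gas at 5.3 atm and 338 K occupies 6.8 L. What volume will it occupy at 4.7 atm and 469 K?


P1V1/T1 = P2V2/T2
V2 = P1V1T2/(T1P2)
= 5.3×6.8×469/(338×4.7)
= 10.64 L

10.64 L


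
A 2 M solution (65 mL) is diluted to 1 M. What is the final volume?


C1V1 = C2V2
2 × 65 = 1 × V2
V2 = 130/1 = 130.0 mL

130.0 mL


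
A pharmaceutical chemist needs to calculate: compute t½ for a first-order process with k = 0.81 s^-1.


t½ = ln2/k = 0.693147/(0.81 s^-1)
= 0.8557 s

0.8557 s


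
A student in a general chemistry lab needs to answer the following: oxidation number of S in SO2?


x + 2(-2) = 0, so x = +4
Oxidation number: +4

+4


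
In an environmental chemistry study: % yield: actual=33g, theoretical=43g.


% yield = actual/theoretical × 100
= 33/43 × 100
= 76.74%

76.74%


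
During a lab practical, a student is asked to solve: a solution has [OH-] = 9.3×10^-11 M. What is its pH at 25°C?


pOH = -log10([OH-]) = -log10(9.3×10^-11)
= 11 - log10(9.3) = 10.03
pH = 14 - pOH = 14 - 10.03 = 3.97

3.97


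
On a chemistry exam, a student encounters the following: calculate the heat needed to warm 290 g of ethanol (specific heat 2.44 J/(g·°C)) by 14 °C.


q = mcΔT = 290 × 2.44 × 14
= 9906.40 J

9906.40 J


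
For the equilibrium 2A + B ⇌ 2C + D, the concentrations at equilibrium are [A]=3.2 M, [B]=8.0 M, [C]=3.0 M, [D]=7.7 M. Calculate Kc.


Kc = [C]^2[D]/([A]^2[B])
= (3.0^2 × 7.7^1)/(3.2^2 × 8.0^1)
= 69.3/81.92
= 0.8459

0.8459


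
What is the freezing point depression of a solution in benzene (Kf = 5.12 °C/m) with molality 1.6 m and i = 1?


ΔTf = Kf × m × i
= 5.12 × 1.6 × 1
= 8.192 °C

8.192 °C


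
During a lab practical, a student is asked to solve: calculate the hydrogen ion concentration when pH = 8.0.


[H+] = 10^(-pH) = 10^(-8.0)
= 1.0×10^-8 M

1.0×10^-8 M


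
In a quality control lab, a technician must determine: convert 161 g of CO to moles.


M(CO) = 28.01 g/mol
n = mass/M = 161/28.01 = 5.7479 mol

5.7479 mol


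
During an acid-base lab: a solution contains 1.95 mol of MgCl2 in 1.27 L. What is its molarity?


M = n/V = 1.95/1.27 = 1.535 mol/L

1.535 M


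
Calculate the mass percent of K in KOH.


M(KOH) = 1×39.1 + 1×16.0 + 1×1.008 = 56.108 g/mol
Mass of K = 1 × 39.1 = 39.10 g/mol
% K = 39.10/56.108 × 100 = 69.69%

69.69%


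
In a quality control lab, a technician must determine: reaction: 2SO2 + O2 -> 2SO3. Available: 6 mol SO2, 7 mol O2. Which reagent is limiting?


Mole ratio available / coefficient:
  SO2: 6/2 = 3.000
  O2: 7/1 = 7.000
Smaller ratio is limiting.

SO2


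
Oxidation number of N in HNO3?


(+1) + x + 3(-2) = 0, so x = +5
Oxidation number: +5

+5


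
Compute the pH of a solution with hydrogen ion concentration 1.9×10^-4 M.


pH = -log10([H+]) = -log10(1.9×10^-4)
= 4 - log10(1.9)
= 4 - 0.28
= 3.72

3.72


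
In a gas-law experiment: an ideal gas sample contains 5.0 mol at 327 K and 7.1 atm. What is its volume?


PV = nRT  (R = 0.08206 L·atm/(mol·K))
V = nRT/P = 5.0×0.08206×327/7.1
= 18.897 L

18.897 L


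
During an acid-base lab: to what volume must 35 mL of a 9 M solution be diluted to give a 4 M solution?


C1V1 = C2V2
9 × 35 = 4 × V2
V2 = 315/4 = 78.75 mL

78.75 mL


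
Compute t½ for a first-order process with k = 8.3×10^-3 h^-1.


t½ = ln2/k = 0.693147/(8.3×10^-3 h^-1)
= 83.51 h

83.51 h


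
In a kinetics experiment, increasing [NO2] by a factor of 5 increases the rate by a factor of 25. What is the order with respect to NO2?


rate ∝ [NO2]^n
5^n = 25 → n = 2
Order in NO2: 2

2


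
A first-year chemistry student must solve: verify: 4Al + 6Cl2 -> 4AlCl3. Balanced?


Equation: 4Al + 6Cl2 -> 4AlCl3
Check atoms: Al: 4=4, Cl: 12=12
Balanced

Yes, balanced


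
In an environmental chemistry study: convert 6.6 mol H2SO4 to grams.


M(H2SO4) = 98.09 g/mol
mass = n × M = 6.6 × 98.09 = 647.39 g

647.39 g


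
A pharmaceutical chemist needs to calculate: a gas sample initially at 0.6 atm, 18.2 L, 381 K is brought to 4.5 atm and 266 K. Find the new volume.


P1V1/T1 = P2V2/T2
V2 = P1V1T2/(T1P2)
= 0.6×18.2×266/(381×4.5)
= 1.694 L

1.694 L


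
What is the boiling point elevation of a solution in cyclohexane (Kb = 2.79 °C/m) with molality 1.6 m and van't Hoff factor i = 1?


ΔTb = Kb × m × i
= 2.79 × 1.6 × 1
= 4.464 °C

4.464 °C


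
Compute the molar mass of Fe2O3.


M(Fe2O3) = 2×55.85 + 3×16.0
= 111.7 + 48.0
= 159.7 g/mol

159.7 g/mol


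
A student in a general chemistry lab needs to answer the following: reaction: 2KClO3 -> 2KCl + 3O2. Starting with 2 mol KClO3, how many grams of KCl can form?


Mole ratio KCl:KClO3 = 2:2
n(KCl) = 2 × 2/2 = 2.000 mol
mass = 2.000 × 74.55 = 149.1 g

149.1 g


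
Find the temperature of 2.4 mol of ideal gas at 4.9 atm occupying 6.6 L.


PV = nRT  (R = 0.08206 L·atm/(mol·K))
T = PV/(nR) = 4.9×6.6/(2.4×0.08206)
= 32.34/0.196944
= 164.21 K

164.21 K


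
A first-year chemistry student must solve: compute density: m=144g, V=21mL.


ρ = mass/volume
= 144/21
= 6.857 g/mL

6.857 g/mL


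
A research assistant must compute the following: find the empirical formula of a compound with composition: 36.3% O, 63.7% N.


Assume 100 g sample. Moles of each element:
  O: 36.3/16.0 = 2.269 mol
  N: 63.7/14.01 = 4.547 mol
Divide by smallest (2.269):
  O: 2.269/2.269 = 1.0
  N: 4.547/2.269 = 2.0
Empirical formula: N2O

N2O


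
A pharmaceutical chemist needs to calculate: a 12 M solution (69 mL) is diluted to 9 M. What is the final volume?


C1V1 = C2V2
12 × 69 = 9 × V2
V2 = 828/9 = 92.0 mL

92.0 mL


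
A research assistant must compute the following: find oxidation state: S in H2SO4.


2(+1) + x + 4(-2) = 0, so x = +6
Oxidation number: +6

+6


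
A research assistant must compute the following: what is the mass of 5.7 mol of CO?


M(CO) = 28.01 g/mol
mass = n × M = 5.7 × 28.01 = 159.66 g

159.66 g


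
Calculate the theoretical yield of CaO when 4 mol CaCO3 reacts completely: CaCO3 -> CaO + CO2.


Mole ratio CaO:CaCO3 = 1:1
n(CaO) = 4 × 1/1 = 4.000 mol
mass = 4.000 × 56.08 = 224.32 g

224.32 g


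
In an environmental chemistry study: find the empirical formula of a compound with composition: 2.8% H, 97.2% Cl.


Assume 100 g sample. Moles of each element:
  H: 2.8/1.008 = 2.778 mol
  Cl: 97.2/35.45 = 2.742 mol
Divide by smallest (2.742):
  H: 2.778/2.742 = 1.01
  Cl: 2.742/2.742 = 1.0
Empirical formula: HCl

HCl


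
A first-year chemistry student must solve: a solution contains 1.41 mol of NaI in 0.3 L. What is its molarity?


M = n/V = 1.41/0.3 = 4.700 mol/L

4.700 M


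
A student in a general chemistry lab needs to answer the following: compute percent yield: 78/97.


% yield = actual/theoretical × 100
= 78/97 × 100
= 80.41%

80.41%


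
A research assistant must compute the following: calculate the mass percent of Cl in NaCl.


M(NaCl) = 1×22.99 + 1×35.45 = 58.44 g/mol
Mass of Cl = 1 × 35.45 = 35.45 g/mol
% Cl = 35.45/58.44 × 100 = 60.66%

60.66%


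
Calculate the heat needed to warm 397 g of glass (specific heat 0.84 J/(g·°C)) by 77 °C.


q = mcΔT = 397 × 0.84 × 77
= 25677.96 J

25677.96 J


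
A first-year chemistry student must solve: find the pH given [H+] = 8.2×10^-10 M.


pH = -log10([H+]) = -log10(8.2×10^-10)
= 10 - log10(8.2)
= 10 - 0.91
= 9.09

9.09


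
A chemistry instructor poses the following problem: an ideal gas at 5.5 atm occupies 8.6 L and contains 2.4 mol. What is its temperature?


PV = nRT  (R = 0.08206 L·atm/(mol·K))
T = PV/(nR) = 5.5×8.6/(2.4×0.08206)
= 47.30/0.196944
= 240.17 K

240.17 K


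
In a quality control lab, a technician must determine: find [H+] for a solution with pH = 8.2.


[H+] = 10^(-pH) = 10^(-8.2)
= 6.31×10^-9 M

6.31×10^-9 M
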